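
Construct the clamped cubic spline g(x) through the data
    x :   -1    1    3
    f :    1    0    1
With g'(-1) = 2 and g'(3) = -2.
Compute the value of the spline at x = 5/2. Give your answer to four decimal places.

1.4063

Let σ_i = g''(x_i). Step sizes h_i = 2, 2; slopes of the chords Δ_i = (y_(i+1) - y_i)/h_i = -1/2, 1/2.
  2·σ_0 + 8·σ_1 + 2·σ_2 = 6(Δ_1 - Δ_0) = 6
Clamped end conditions give two more equations: 2h_0·σ_0 + h_0·σ_1 = 6(Δ_0 - g'(-1)) = -15 and h_1·σ_1 + 2h_1·σ_2 = 6(g'(3) - Δ_1) = -15.
Hence σ_0 = -11/2, σ_1 = 7/2, σ_2 = -11/2.
On [1, 3], g(x) = 0 + 0·(x - 1) + 7/4·(x - 1)² - 3/4·(x - 1)³.
With (x - 1) = 3/2: g(5/2) = 45/32.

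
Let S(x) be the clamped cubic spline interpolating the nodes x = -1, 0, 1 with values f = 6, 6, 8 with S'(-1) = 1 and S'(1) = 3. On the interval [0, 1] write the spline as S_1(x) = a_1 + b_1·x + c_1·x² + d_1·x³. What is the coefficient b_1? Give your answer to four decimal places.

Write M_i for S''(x_i). With h_i = 1, 1 and divided differences Δ_i = 0, 2, the continuity of S' gives the tridiagonal system
  1·M_0 + 4·M_1 + 1·M_2 = 6(Δ_1 - Δ_0) = 12
Clamped end conditions give two more equations: 2h_0·M_0 + h_0·M_1 = 6(Δ_0 - S'(-1)) = -6 and h_1·M_1 + 2h_1·M_2 = 6(S'(1) - Δ_1) = 6.
Hence M_0 = -5, M_1 = 4, M_2 = 1.
On [0, 1], with S_1(x) = a_1 + b_1·x + c_1·x² + d_1·x³: c_1 = M_1/2 = 2, d_1 = (M_2 - M_1)/(6h_1) = -1/2, b_1 = Δ_1 - h_1(2M_1 + M_2)/6 = 1/2.

0.5000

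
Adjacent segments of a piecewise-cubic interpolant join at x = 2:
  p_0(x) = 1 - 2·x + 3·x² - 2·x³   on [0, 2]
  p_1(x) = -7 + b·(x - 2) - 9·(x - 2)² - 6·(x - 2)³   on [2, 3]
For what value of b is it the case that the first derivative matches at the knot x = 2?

-14

p_0'(x) = -2 + 6·x - 6·x², so p_0'(2) = -14. On the right, p_1'(2) = b, so b = -14.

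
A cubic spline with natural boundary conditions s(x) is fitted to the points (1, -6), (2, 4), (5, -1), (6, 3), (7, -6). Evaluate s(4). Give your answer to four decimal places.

Let M_i = s''(x_i). Step sizes h_i = 1, 3, 1, 1; slopes of the chords Δ_i = (y_(i+1) - y_i)/h_i = 10, -5/3, 4, -9.
  1·M_0 + 8·M_1 + 3·M_2 = 6(Δ_1 - Δ_0) = -70
  3·M_1 + 8·M_2 + 1·M_3 = 6(Δ_2 - Δ_1) = 34
  1·M_2 + 4·M_3 + 1·M_4 = 6(Δ_3 - Δ_2) = -78
Natural end conditions: M_0 = M_4 = 0.
Hence M_0 = 0, M_1 = -703/53, M_2 = 638/53, M_3 = -1193/53, M_4 = 0.
On [2, 5], s(x) = 4 + 887/159·(x - 2) - 703/106·(x - 2)² + 149/106·(x - 2)³.
With (x - 2) = 2: s(4) = -20/159.

-0.1258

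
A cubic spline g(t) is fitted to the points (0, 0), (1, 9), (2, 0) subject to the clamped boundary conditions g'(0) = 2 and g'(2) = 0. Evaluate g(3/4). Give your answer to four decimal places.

With σ_i denoting the second derivative at x_i, h_i = 1, 1, and Δ_i = (y_(i+1) − y_i)/h_i = 9, -9:
  1·σ_0 + 4·σ_1 + 1·σ_2 = 6(Δ_1 - Δ_0) = -108
Clamped end conditions give two more equations: 2h_0·σ_0 + h_0·σ_1 = 6(Δ_0 - g'(0)) = 42 and h_1·σ_1 + 2h_1·σ_2 = 6(g'(2) - Δ_1) = 54.
Solving the tridiagonal system: σ_0 = 47, σ_1 = -52, σ_2 = 53.
On [0, 1], g(t) = 0 + 2·t + 47/2·t² - 33/2·t³.
With t = 3/4: g(3/4) = 993/128.

7.7578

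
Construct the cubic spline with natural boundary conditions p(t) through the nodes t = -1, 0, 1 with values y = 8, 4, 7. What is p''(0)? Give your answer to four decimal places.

10.5000

With M_i denoting the second derivative at x_i, h_i = 1, 1, and Δ_i = (y_(i+1) − y_i)/h_i = -4, 3:
  1·M_0 + 4·M_1 + 1·M_2 = 6(Δ_1 - Δ_0) = 42
Natural end conditions: M_0 = M_2 = 0.
Hence M_0 = 0, M_1 = 21/2, M_2 = 0.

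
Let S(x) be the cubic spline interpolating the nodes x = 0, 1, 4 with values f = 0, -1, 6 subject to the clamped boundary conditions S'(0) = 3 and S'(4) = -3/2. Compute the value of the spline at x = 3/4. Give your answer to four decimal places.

With M_i denoting the second derivative at x_i, h_i = 1, 3, and Δ_i = (y_(i+1) − y_i)/h_i = -1, 7/3:
  1·M_0 + 8·M_1 + 3·M_2 = 6(Δ_1 - Δ_0) = 20
Clamped end conditions give two more equations: 2h_0·M_0 + h_0·M_1 = 6(Δ_0 - S'(0)) = -24 and h_1·M_1 + 2h_1·M_2 = 6(S'(4) - Δ_1) = -23.
Forward elimination and back-substitution give M_0 = -125/8, M_1 = 29/4, M_2 = -179/24.
On [0, 1], S(x) = 0 + 3·x - 125/16·x² + 61/16·x³.
With x = 3/4: S(3/4) = -549/1024.

-0.5361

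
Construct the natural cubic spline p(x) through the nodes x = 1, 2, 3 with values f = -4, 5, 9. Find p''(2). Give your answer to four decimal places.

-7.5000

With M_i denoting the second derivative at x_i, h_i = 1, 1, and Δ_i = (y_(i+1) − y_i)/h_i = 9, 4:
  1·M_0 + 4·M_1 + 1·M_2 = 6(Δ_1 - Δ_0) = -30
Natural end conditions: M_0 = M_2 = 0.
Forward elimination and back-substitution give M_0 = 0, M_1 = -15/2, M_2 = 0.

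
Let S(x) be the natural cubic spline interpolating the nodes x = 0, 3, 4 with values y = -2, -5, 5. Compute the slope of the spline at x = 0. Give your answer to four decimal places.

Let M_i = S''(x_i). Step sizes h_i = 3, 1; slopes of the chords Δ_i = (y_(i+1) - y_i)/h_i = -1, 10.
  3·M_0 + 8·M_1 + 1·M_2 = 6(Δ_1 - Δ_0) = 66
Natural end conditions: M_0 = M_2 = 0.
Hence M_0 = 0, M_1 = 33/4, M_2 = 0.
On [0, 3], S'(x) = b_0 + 2c_0·x + 3d_0·x² with b_0 = Δ_0 - h_0(2M_0 + M_1)/6 = -41/8, c_0 = M_0/2 = 0, d_0 = (M_1 - M_0)/(6h_0) = 11/24. So S'(0) = -41/8.

-5.1250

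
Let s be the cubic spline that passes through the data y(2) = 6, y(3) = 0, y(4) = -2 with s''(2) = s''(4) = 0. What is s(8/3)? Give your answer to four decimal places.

With M_i denoting the second derivative at x_i, h_i = 1, 1, and Δ_i = (y_(i+1) − y_i)/h_i = -6, -2:
  1·M_0 + 4·M_1 + 1·M_2 = 6(Δ_1 - Δ_0) = 24
Natural end conditions: M_0 = M_2 = 0.
Solving: M_0 = 0, M_1 = 6, M_2 = 0.
On [2, 3], s(t) = 6 - 7·(t - 2) + 0·(t - 2)² + 1·(t - 2)³.
With (t - 2) = 2/3: s(8/3) = 44/27.

1.6296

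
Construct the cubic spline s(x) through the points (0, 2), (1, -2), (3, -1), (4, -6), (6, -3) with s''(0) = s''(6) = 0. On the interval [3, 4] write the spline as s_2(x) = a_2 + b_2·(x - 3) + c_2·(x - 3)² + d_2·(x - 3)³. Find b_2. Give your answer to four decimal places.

With M_i denoting the second derivative at x_i, h_i = 1, 2, 1, 2, and Δ_i = (y_(i+1) − y_i)/h_i = -4, 1/2, -5, 3/2:
  1·M_0 + 6·M_1 + 2·M_2 = 6(Δ_1 - Δ_0) = 27
  2·M_1 + 6·M_2 + 1·M_3 = 6(Δ_2 - Δ_1) = -33
  1·M_2 + 6·M_3 + 2·M_4 = 6(Δ_3 - Δ_2) = 39
Natural end conditions: M_0 = M_4 = 0.
Solving the tridiagonal system: M_0 = 0, M_1 = 473/62, M_2 = -291/31, M_3 = 250/31, M_4 = 0.
On [3, 4], with s_2(x) = a_2 + b_2·(x - 3) + c_2·(x - 3)² + d_2·(x - 3)³: c_2 = M_2/2 = -291/62, d_2 = (M_3 - M_2)/(6h_2) = 541/186, b_2 = Δ_2 - h_2(2M_2 + M_3)/6 = -299/93.

-3.2151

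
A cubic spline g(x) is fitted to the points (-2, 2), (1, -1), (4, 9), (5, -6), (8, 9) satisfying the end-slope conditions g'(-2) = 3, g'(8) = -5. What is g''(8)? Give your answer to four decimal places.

Write M_i for g''(x_i). With h_i = 3, 3, 1, 3 and divided differences Δ_i = -1, 10/3, -15, 5, the continuity of g' gives the tridiagonal system
  3·M_0 + 12·M_1 + 3·M_2 = 6(Δ_1 - Δ_0) = 26
  3·M_1 + 8·M_2 + 1·M_3 = 6(Δ_2 - Δ_1) = -110
  1·M_2 + 8·M_3 + 3·M_4 = 6(Δ_3 - Δ_2) = 120
Clamped end conditions give two more equations: 2h_0·M_0 + h_0·M_1 = 6(Δ_0 - g'(-2)) = -24 and h_3·M_3 + 2h_3·M_4 = 6(g'(8) - Δ_3) = -60.
Solving the tridiagonal system: M_0 = -2783/318, M_1 = 1511/159, M_2 = -2183/106, M_3 = 1391/53, M_4 = -2451/106.

-23.1226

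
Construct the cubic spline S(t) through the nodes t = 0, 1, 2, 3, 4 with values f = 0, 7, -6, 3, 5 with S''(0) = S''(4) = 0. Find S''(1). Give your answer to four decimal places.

-42.3214

Write M_i for S''(x_i). With h_i = 1, 1, 1, 1 and divided differences Δ_i = 7, -13, 9, 2, the continuity of S' gives the tridiagonal system
  1·M_0 + 4·M_1 + 1·M_2 = 6(Δ_1 - Δ_0) = -120
  1·M_1 + 4·M_2 + 1·M_3 = 6(Δ_2 - Δ_1) = 132
  1·M_2 + 4·M_3 + 1·M_4 = 6(Δ_3 - Δ_2) = -42
Natural end conditions: M_0 = M_4 = 0.
Forward elimination and back-substitution give M_0 = 0, M_1 = -1185/28, M_2 = 345/7, M_3 = -639/28, M_4 = 0.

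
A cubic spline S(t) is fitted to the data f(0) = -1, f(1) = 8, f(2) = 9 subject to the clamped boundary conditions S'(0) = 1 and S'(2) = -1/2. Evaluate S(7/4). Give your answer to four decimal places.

9.2598

Write M_i for S''(x_i). With h_i = 1, 1 and divided differences Δ_i = 9, 1, the continuity of S' gives the tridiagonal system
  1·M_0 + 4·M_1 + 1·M_2 = 6(Δ_1 - Δ_0) = -48
Clamped end conditions give two more equations: 2h_0·M_0 + h_0·M_1 = 6(Δ_0 - S'(0)) = 48 and h_1·M_1 + 2h_1·M_2 = 6(S'(2) - Δ_1) = -9.
Forward elimination and back-substitution give M_0 = 141/4, M_1 = -45/2, M_2 = 27/4.
On [1, 2], S(t) = 8 + 59/8·(t - 1) - 45/4·(t - 1)² + 39/8·(t - 1)³.
With (t - 1) = 3/4: S(7/4) = 4741/512.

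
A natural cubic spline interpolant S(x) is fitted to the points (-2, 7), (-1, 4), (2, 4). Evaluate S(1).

Let M_i = S''(x_i). Step sizes h_i = 1, 3; slopes of the chords Δ_i = (y_(i+1) - y_i)/h_i = -3, 0.
  1·M_0 + 8·M_1 + 3·M_2 = 6(Δ_1 - Δ_0) = 18
Natural end conditions: M_0 = M_2 = 0.
Hence M_0 = 0, M_1 = 9/4, M_2 = 0.
On [-1, 2], S(x) = 4 - 9/4·(x + 1) + 9/8·(x + 1)² - 1/8·(x + 1)³.
With (x + 1) = 2: S(1) = 3.

3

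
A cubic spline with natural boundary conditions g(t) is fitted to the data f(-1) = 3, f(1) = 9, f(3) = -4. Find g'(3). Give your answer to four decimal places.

Write σ_i for g''(x_i). With h_i = 2, 2 and divided differences Δ_i = 3, -13/2, the continuity of g' gives the tridiagonal system
  2·σ_0 + 8·σ_1 + 2·σ_2 = 6(Δ_1 - Δ_0) = -57
Natural end conditions: σ_0 = σ_2 = 0.
Solving: σ_0 = 0, σ_1 = -57/8, σ_2 = 0.
On [1, 3], g'(t) = b_1 + 2c_1·(t - 1) + 3d_1·(t - 1)² with b_1 = Δ_1 - h_1(2σ_1 + σ_2)/6 = -7/4, c_1 = σ_1/2 = -57/16, d_1 = (σ_2 - σ_1)/(6h_1) = 19/32. So g'(3) = -71/8.

-8.8750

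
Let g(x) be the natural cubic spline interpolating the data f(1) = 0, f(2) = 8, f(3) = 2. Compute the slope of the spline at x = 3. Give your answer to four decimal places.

Put σ_i = g'' at the i-th knot. Here h = (1, 1) and Δ = (8, -6), so the interior equations h_(i-1)·σ_(i-1) + 2(h_(i-1)+h_i)·σ_i + h_i·σ_(i+1) = 6(Δ_i − Δ_(i-1)) read
  1·σ_0 + 4·σ_1 + 1·σ_2 = 6(Δ_1 - Δ_0) = -84
Natural end conditions: σ_0 = σ_2 = 0.
Forward elimination and back-substitution give σ_0 = 0, σ_1 = -21, σ_2 = 0.
On [2, 3], g'(x) = b_1 + 2c_1·(x - 2) + 3d_1·(x - 2)² with b_1 = Δ_1 - h_1(2σ_1 + σ_2)/6 = 1, c_1 = σ_1/2 = -21/2, d_1 = (σ_2 - σ_1)/(6h_1) = 7/2. So g'(3) = -19/2.

-9.5000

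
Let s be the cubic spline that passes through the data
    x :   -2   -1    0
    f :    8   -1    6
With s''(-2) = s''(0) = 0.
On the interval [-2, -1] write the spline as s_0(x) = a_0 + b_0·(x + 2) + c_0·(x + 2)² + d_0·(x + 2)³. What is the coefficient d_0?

4

Put M_i = s'' at the i-th knot. Here h = (1, 1) and Δ = (-9, 7), so the interior equations h_(i-1)·M_(i-1) + 2(h_(i-1)+h_i)·M_i + h_i·M_(i+1) = 6(Δ_i − Δ_(i-1)) read
  1·M_0 + 4·M_1 + 1·M_2 = 6(Δ_1 - Δ_0) = 96
Natural end conditions: M_0 = M_2 = 0.
Solving the tridiagonal system: M_0 = 0, M_1 = 24, M_2 = 0.
On [-2, -1], with s_0(x) = a_0 + b_0·(x + 2) + c_0·(x + 2)² + d_0·(x + 2)³: c_0 = M_0/2 = 0, d_0 = (M_1 - M_0)/(6h_0) = 4, b_0 = Δ_0 - h_0(2M_0 + M_1)/6 = -13.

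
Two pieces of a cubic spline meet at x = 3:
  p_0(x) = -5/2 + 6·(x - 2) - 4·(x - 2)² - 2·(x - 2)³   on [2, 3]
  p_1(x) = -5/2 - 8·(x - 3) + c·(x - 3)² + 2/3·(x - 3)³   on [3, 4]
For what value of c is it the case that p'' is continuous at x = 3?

-10

p_0''(x) = -8 - 12·(x - 2), so p_0''(3) = -20. On the right, p_1''(3) = 2c, so c = -10.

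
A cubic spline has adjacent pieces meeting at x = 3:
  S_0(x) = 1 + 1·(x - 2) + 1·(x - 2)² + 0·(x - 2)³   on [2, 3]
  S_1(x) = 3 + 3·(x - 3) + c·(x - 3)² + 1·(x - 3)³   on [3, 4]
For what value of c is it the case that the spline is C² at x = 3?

S_0''(x) = 2 + 0·(x - 2), so S_0''(3) = 2. On the right, S_1''(3) = 2c, so c = 1.

1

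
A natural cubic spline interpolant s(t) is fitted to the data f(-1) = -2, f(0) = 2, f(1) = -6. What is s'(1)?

-11

Let M_i = s''(x_i). Step sizes h_i = 1, 1; slopes of the chords Δ_i = (y_(i+1) - y_i)/h_i = 4, -8.
  1·M_0 + 4·M_1 + 1·M_2 = 6(Δ_1 - Δ_0) = -72
Natural end conditions: M_0 = M_2 = 0.
Hence M_0 = 0, M_1 = -18, M_2 = 0.
On [0, 1], s'(t) = b_1 + 2c_1·t + 3d_1·t² with b_1 = Δ_1 - h_1(2M_1 + M_2)/6 = -2, c_1 = M_1/2 = -9, d_1 = (M_2 - M_1)/(6h_1) = 3. So s'(1) = -11.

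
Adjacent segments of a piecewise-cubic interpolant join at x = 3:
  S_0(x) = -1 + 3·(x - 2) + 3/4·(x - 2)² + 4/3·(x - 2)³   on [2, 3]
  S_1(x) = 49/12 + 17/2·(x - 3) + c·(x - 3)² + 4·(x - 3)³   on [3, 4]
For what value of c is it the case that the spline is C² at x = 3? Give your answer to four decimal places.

S_0''(x) = 3/2 + 8·(x - 2), so S_0''(3) = 19/2. On the right, S_1''(3) = 2c, so c = 19/4.

4.7500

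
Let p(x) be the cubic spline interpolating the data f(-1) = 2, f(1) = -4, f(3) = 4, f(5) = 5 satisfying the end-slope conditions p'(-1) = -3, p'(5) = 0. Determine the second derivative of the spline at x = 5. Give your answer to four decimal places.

1.7000

Let M_i = p''(x_i). Step sizes h_i = 2, 2, 2; slopes of the chords Δ_i = (y_(i+1) - y_i)/h_i = -3, 4, 1/2.
  2·M_0 + 8·M_1 + 2·M_2 = 6(Δ_1 - Δ_0) = 42
  2·M_1 + 8·M_2 + 2·M_3 = 6(Δ_2 - Δ_1) = -21
Clamped end conditions give two more equations: 2h_0·M_0 + h_0·M_1 = 6(Δ_0 - p'(-1)) = 0 and h_2·M_2 + 2h_2·M_3 = 6(p'(5) - Δ_2) = -3.
Solving: M_0 = -37/10, M_1 = 37/5, M_2 = -49/10, M_3 = 17/10.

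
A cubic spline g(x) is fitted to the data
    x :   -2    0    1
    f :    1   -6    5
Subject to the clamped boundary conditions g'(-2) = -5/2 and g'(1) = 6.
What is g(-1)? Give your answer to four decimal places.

Let m_i = g''(x_i). Step sizes h_i = 2, 1; slopes of the chords Δ_i = (y_(i+1) - y_i)/h_i = -7/2, 11.
  2·m_0 + 6·m_1 + 1·m_2 = 6(Δ_1 - Δ_0) = 87
Clamped end conditions give two more equations: 2h_0·m_0 + h_0·m_1 = 6(Δ_0 - g'(-2)) = -6 and h_1·m_1 + 2h_1·m_2 = 6(g'(1) - Δ_1) = -30.
Solving: m_0 = -79/6, m_1 = 70/3, m_2 = -80/3.
On [-2, 0], g(x) = 1 - 5/2·(x + 2) - 79/12·(x + 2)² + 73/24·(x + 2)³.
With (x + 2) = 1: g(-1) = -121/24.

-5.0417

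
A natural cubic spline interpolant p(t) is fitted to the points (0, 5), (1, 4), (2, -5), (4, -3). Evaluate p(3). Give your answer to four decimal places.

-7.1304

Let M_i = p''(x_i). Step sizes h_i = 1, 1, 2; slopes of the chords Δ_i = (y_(i+1) - y_i)/h_i = -1, -9, 1.
  1·M_0 + 4·M_1 + 1·M_2 = 6(Δ_1 - Δ_0) = -48
  1·M_1 + 6·M_2 + 2·M_3 = 6(Δ_2 - Δ_1) = 60
Natural end conditions: M_0 = M_3 = 0.
Solving the tridiagonal system: M_0 = 0, M_1 = -348/23, M_2 = 288/23, M_3 = 0.
On [2, 4], p(t) = -5 - 169/23·(t - 2) + 144/23·(t - 2)² - 24/23·(t - 2)³.
With (t - 2) = 1: p(3) = -164/23.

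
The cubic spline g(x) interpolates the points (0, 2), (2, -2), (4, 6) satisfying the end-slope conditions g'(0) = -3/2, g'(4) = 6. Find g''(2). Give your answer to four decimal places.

Put σ_i = g'' at the i-th knot. Here h = (2, 2) and Δ = (-2, 4), so the interior equations h_(i-1)·σ_(i-1) + 2(h_(i-1)+h_i)·σ_i + h_i·σ_(i+1) = 6(Δ_i − Δ_(i-1)) read
  2·σ_0 + 8·σ_1 + 2·σ_2 = 6(Δ_1 - Δ_0) = 36
Clamped end conditions give two more equations: 2h_0·σ_0 + h_0·σ_1 = 6(Δ_0 - g'(0)) = -3 and h_1·σ_1 + 2h_1·σ_2 = 6(g'(4) - Δ_1) = 12.
Forward elimination and back-substitution give σ_0 = -27/8, σ_1 = 21/4, σ_2 = 3/8.

5.2500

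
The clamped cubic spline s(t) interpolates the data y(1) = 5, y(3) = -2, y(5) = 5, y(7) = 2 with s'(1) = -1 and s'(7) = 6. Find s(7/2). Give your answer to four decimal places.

-0.8250

Put m_i = s'' at the i-th knot. Here h = (2, 2, 2) and Δ = (-7/2, 7/2, -3/2), so the interior equations h_(i-1)·m_(i-1) + 2(h_(i-1)+h_i)·m_i + h_i·m_(i+1) = 6(Δ_i − Δ_(i-1)) read
  2·m_0 + 8·m_1 + 2·m_2 = 6(Δ_1 - Δ_0) = 42
  2·m_1 + 8·m_2 + 2·m_3 = 6(Δ_2 - Δ_1) = -30
Clamped end conditions give two more equations: 2h_0·m_0 + h_0·m_1 = 6(Δ_0 - s'(1)) = -15 and h_2·m_2 + 2h_2·m_3 = 6(s'(7) - Δ_2) = 45.
Solving: m_0 = -263/30, m_1 = 301/30, m_2 = -311/30, m_3 = 493/30.
On [3, 5], s(t) = -2 + 4/15·(t - 3) + 301/60·(t - 3)² - 17/10·(t - 3)³.
With (t - 3) = 1/2: s(7/2) = -33/40.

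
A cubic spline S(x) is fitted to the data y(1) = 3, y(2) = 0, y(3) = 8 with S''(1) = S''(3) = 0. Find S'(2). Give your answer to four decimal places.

2.5000

With m_i denoting the second derivative at x_i, h_i = 1, 1, and Δ_i = (y_(i+1) − y_i)/h_i = -3, 8:
  1·m_0 + 4·m_1 + 1·m_2 = 6(Δ_1 - Δ_0) = 66
Natural end conditions: m_0 = m_2 = 0.
Forward elimination and back-substitution give m_0 = 0, m_1 = 33/2, m_2 = 0.
On [2, 3], S'(x) = b_1 + 2c_1·(x - 2) + 3d_1·(x - 2)² with b_1 = Δ_1 - h_1(2m_1 + m_2)/6 = 5/2, c_1 = m_1/2 = 33/4, d_1 = (m_2 - m_1)/(6h_1) = -11/4. So S'(2) = 5/2.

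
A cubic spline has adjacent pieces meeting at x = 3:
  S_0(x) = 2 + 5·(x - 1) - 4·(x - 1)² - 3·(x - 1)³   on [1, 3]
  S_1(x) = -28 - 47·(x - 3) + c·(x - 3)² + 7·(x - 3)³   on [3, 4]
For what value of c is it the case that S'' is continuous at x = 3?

S_0''(x) = -8 - 18·(x - 1), so S_0''(3) = -44. On the right, S_1''(3) = 2c, so c = -22.

-22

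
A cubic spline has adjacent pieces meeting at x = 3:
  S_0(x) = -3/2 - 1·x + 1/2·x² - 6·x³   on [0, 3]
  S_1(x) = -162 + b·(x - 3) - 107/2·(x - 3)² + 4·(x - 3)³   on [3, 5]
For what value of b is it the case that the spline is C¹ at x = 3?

S_0'(x) = -1 + 1·x - 18·x², so S_0'(3) = -160. On the right, S_1'(3) = b, so b = -160.

-160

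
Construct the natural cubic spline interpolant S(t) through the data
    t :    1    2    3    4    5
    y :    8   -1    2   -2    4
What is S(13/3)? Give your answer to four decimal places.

-1.2566

Let M_i = S''(x_i). Step sizes h_i = 1, 1, 1, 1; slopes of the chords Δ_i = (y_(i+1) - y_i)/h_i = -9, 3, -4, 6.
  1·M_0 + 4·M_1 + 1·M_2 = 6(Δ_1 - Δ_0) = 72
  1·M_1 + 4·M_2 + 1·M_3 = 6(Δ_2 - Δ_1) = -42
  1·M_2 + 4·M_3 + 1·M_4 = 6(Δ_3 - Δ_2) = 60
Natural end conditions: M_0 = M_4 = 0.
Solving: M_0 = 0, M_1 = 327/14, M_2 = -150/7, M_3 = 285/14, M_4 = 0.
On [4, 5], S(t) = -2 - 11/14·(t - 4) + 285/28·(t - 4)² - 95/28·(t - 4)³.
With (t - 4) = 1/3: S(13/3) = -475/378.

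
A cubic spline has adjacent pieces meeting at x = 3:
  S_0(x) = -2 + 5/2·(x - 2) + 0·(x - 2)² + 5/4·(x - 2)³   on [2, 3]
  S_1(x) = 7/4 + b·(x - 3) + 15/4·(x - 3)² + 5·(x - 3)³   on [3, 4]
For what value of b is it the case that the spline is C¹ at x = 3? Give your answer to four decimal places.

S_0'(x) = 5/2 + 0·(x - 2) + 15/4·(x - 2)², so S_0'(3) = 25/4. On the right, S_1'(3) = b, so b = 25/4.

6.2500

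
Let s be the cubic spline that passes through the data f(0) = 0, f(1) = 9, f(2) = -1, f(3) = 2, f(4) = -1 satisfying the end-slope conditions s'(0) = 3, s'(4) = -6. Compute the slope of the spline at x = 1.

0

Let M_i = s''(x_i). Step sizes h_i = 1, 1, 1, 1; slopes of the chords Δ_i = (y_(i+1) - y_i)/h_i = 9, -10, 3, -3.
  1·M_0 + 4·M_1 + 1·M_2 = 6(Δ_1 - Δ_0) = -114
  1·M_1 + 4·M_2 + 1·M_3 = 6(Δ_2 - Δ_1) = 78
  1·M_2 + 4·M_3 + 1·M_4 = 6(Δ_3 - Δ_2) = -36
Clamped end conditions give two more equations: 2h_0·M_0 + h_0·M_1 = 6(Δ_0 - s'(0)) = 36 and h_3·M_3 + 2h_3·M_4 = 6(s'(4) - Δ_3) = -18.
Solving: M_0 = 42, M_1 = -48, M_2 = 36, M_3 = -18, M_4 = 0.
On [1, 2], s'(x) = b_1 + 2c_1·(x - 1) + 3d_1·(x - 1)² with b_1 = Δ_1 - h_1(2M_1 + M_2)/6 = 0, c_1 = M_1/2 = -24, d_1 = (M_2 - M_1)/(6h_1) = 14. So s'(1) = 0.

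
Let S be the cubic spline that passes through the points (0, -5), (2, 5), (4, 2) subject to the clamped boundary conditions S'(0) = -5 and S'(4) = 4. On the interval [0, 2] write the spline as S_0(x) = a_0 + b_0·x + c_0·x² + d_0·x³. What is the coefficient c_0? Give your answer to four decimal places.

With M_i denoting the second derivative at x_i, h_i = 2, 2, and Δ_i = (y_(i+1) − y_i)/h_i = 5, -3/2:
  2·M_0 + 8·M_1 + 2·M_2 = 6(Δ_1 - Δ_0) = -39
Clamped end conditions give two more equations: 2h_0·M_0 + h_0·M_1 = 6(Δ_0 - S'(0)) = 60 and h_1·M_1 + 2h_1·M_2 = 6(S'(4) - Δ_1) = 33.
Solving: M_0 = 177/8, M_1 = -57/4, M_2 = 123/8.
On [0, 2], with S_0(x) = a_0 + b_0·x + c_0·x² + d_0·x³: c_0 = M_0/2 = 177/16, d_0 = (M_1 - M_0)/(6h_0) = -97/32, b_0 = Δ_0 - h_0(2M_0 + M_1)/6 = -5.

11.0625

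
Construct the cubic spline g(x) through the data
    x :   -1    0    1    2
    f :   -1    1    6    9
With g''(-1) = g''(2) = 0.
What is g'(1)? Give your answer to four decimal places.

With σ_i denoting the second derivative at x_i, h_i = 1, 1, 1, and Δ_i = (y_(i+1) − y_i)/h_i = 2, 5, 3:
  1·σ_0 + 4·σ_1 + 1·σ_2 = 6(Δ_1 - Δ_0) = 18
  1·σ_1 + 4·σ_2 + 1·σ_3 = 6(Δ_2 - Δ_1) = -12
Natural end conditions: σ_0 = σ_3 = 0.
Solving: σ_0 = 0, σ_1 = 28/5, σ_2 = -22/5, σ_3 = 0.
On [1, 2], g'(x) = b_2 + 2c_2·(x - 1) + 3d_2·(x - 1)² with b_2 = Δ_2 - h_2(2σ_2 + σ_3)/6 = 67/15, c_2 = σ_2/2 = -11/5, d_2 = (σ_3 - σ_2)/(6h_2) = 11/15. So g'(1) = 67/15.

4.4667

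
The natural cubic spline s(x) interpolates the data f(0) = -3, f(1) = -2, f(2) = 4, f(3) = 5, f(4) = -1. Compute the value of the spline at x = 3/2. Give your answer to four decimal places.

0.8929

With σ_i denoting the second derivative at x_i, h_i = 1, 1, 1, 1, and Δ_i = (y_(i+1) − y_i)/h_i = 1, 6, 1, -6:
  1·σ_0 + 4·σ_1 + 1·σ_2 = 6(Δ_1 - Δ_0) = 30
  1·σ_1 + 4·σ_2 + 1·σ_3 = 6(Δ_2 - Δ_1) = -30
  1·σ_2 + 4·σ_3 + 1·σ_4 = 6(Δ_3 - Δ_2) = -42
Natural end conditions: σ_0 = σ_4 = 0.
Solving the tridiagonal system: σ_0 = 0, σ_1 = 66/7, σ_2 = -54/7, σ_3 = -60/7, σ_4 = 0.
On [1, 2], s(x) = -2 + 29/7·(x - 1) + 33/7·(x - 1)² - 20/7·(x - 1)³.
With (x - 1) = 1/2: s(3/2) = 25/28.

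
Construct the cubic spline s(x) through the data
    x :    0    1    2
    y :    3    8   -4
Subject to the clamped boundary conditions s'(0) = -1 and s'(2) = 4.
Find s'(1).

-6

Write σ_i for s''(x_i). With h_i = 1, 1 and divided differences Δ_i = 5, -12, the continuity of s' gives the tridiagonal system
  1·σ_0 + 4·σ_1 + 1·σ_2 = 6(Δ_1 - Δ_0) = -102
Clamped end conditions give two more equations: 2h_0·σ_0 + h_0·σ_1 = 6(Δ_0 - s'(0)) = 36 and h_1·σ_1 + 2h_1·σ_2 = 6(s'(2) - Δ_1) = 96.
Hence σ_0 = 46, σ_1 = -56, σ_2 = 76.
On [1, 2], s'(x) = b_1 + 2c_1·(x - 1) + 3d_1·(x - 1)² with b_1 = Δ_1 - h_1(2σ_1 + σ_2)/6 = -6, c_1 = σ_1/2 = -28, d_1 = (σ_2 - σ_1)/(6h_1) = 22. So s'(1) = -6.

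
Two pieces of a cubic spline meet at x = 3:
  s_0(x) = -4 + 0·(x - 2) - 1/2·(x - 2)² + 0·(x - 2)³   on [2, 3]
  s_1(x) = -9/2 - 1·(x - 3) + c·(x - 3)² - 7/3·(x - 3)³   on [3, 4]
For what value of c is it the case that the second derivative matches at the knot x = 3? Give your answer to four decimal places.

s_0''(x) = -1 + 0·(x - 2), so s_0''(3) = -1. On the right, s_1''(3) = 2c, so c = -1/2.

-0.5000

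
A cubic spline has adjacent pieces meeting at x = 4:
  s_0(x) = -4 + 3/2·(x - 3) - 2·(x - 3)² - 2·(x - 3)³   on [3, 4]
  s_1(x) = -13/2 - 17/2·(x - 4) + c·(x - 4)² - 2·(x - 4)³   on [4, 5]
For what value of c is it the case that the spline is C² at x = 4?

-8

s_0''(x) = -4 - 12·(x - 3), so s_0''(4) = -16. On the right, s_1''(4) = 2c, so c = -8.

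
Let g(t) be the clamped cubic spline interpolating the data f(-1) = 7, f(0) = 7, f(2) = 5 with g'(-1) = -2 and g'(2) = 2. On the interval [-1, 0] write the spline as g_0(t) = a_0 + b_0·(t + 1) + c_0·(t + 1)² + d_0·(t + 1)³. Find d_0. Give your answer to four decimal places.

-2.1667

Put σ_i = g'' at the i-th knot. Here h = (1, 2) and Δ = (0, -1), so the interior equations h_(i-1)·σ_(i-1) + 2(h_(i-1)+h_i)·σ_i + h_i·σ_(i+1) = 6(Δ_i − Δ_(i-1)) read
  1·σ_0 + 6·σ_1 + 2·σ_2 = 6(Δ_1 - Δ_0) = -6
Clamped end conditions give two more equations: 2h_0·σ_0 + h_0·σ_1 = 6(Δ_0 - g'(-1)) = 12 and h_1·σ_1 + 2h_1·σ_2 = 6(g'(2) - Δ_1) = 18.
Solving: σ_0 = 25/3, σ_1 = -14/3, σ_2 = 41/6.
On [-1, 0], with g_0(t) = a_0 + b_0·(t + 1) + c_0·(t + 1)² + d_0·(t + 1)³: c_0 = σ_0/2 = 25/6, d_0 = (σ_1 - σ_0)/(6h_0) = -13/6, b_0 = Δ_0 - h_0(2σ_0 + σ_1)/6 = -2.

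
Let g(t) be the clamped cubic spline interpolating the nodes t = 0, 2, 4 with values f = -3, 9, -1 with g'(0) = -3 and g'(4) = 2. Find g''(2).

Write σ_i for g''(x_i). With h_i = 2, 2 and divided differences Δ_i = 6, -5, the continuity of g' gives the tridiagonal system
  2·σ_0 + 8·σ_1 + 2·σ_2 = 6(Δ_1 - Δ_0) = -66
Clamped end conditions give two more equations: 2h_0·σ_0 + h_0·σ_1 = 6(Δ_0 - g'(0)) = 54 and h_1·σ_1 + 2h_1·σ_2 = 6(g'(4) - Δ_1) = 42.
Hence σ_0 = 23, σ_1 = -19, σ_2 = 20.

-19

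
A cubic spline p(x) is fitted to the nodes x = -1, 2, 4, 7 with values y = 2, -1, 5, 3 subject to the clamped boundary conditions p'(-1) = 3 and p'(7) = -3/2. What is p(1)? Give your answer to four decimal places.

0.0928

Let M_i = p''(x_i). Step sizes h_i = 3, 2, 3; slopes of the chords Δ_i = (y_(i+1) - y_i)/h_i = -1, 3, -2/3.
  3·M_0 + 10·M_1 + 2·M_2 = 6(Δ_1 - Δ_0) = 24
  2·M_1 + 10·M_2 + 3·M_3 = 6(Δ_2 - Δ_1) = -22
Clamped end conditions give two more equations: 2h_0·M_0 + h_0·M_1 = 6(Δ_0 - p'(-1)) = -24 and h_2·M_2 + 2h_2·M_3 = 6(p'(7) - Δ_2) = -5.
Solving the tridiagonal system: M_0 = -594/91, M_1 = 460/91, M_2 = -317/91, M_3 = 248/273.
On [-1, 2], p(x) = 2 + 3·(x + 1) - 297/91·(x + 1)² + 527/819·(x + 1)³.
With (x + 1) = 2: p(1) = 76/819.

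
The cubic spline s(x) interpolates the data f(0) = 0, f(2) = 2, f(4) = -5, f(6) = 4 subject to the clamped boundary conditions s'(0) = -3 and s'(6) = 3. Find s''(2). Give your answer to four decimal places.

With m_i denoting the second derivative at x_i, h_i = 2, 2, 2, and Δ_i = (y_(i+1) − y_i)/h_i = 1, -7/2, 9/2:
  2·m_0 + 8·m_1 + 2·m_2 = 6(Δ_1 - Δ_0) = -27
  2·m_1 + 8·m_2 + 2·m_3 = 6(Δ_2 - Δ_1) = 48
Clamped end conditions give two more equations: 2h_0·m_0 + h_0·m_1 = 6(Δ_0 - s'(0)) = 24 and h_2·m_2 + 2h_2·m_3 = 6(s'(6) - Δ_2) = -9.
Solving: m_0 = 51/5, m_1 = -42/5, m_2 = 99/10, m_3 = -36/5.

-8.4000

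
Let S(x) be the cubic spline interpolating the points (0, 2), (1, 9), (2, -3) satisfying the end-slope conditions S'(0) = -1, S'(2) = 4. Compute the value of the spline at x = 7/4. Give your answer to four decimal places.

Put M_i = S'' at the i-th knot. Here h = (1, 1) and Δ = (7, -12), so the interior equations h_(i-1)·M_(i-1) + 2(h_(i-1)+h_i)·M_i + h_i·M_(i+1) = 6(Δ_i − Δ_(i-1)) read
  1·M_0 + 4·M_1 + 1·M_2 = 6(Δ_1 - Δ_0) = -114
Clamped end conditions give two more equations: 2h_0·M_0 + h_0·M_1 = 6(Δ_0 - S'(0)) = 48 and h_1·M_1 + 2h_1·M_2 = 6(S'(2) - Δ_1) = 96.
Solving the tridiagonal system: M_0 = 55, M_1 = -62, M_2 = 79.
On [1, 2], S(x) = 9 - 9/2·(x - 1) - 31·(x - 1)² + 47/2·(x - 1)³.
With (x - 1) = 3/4: S(7/4) = -243/128.

-1.8984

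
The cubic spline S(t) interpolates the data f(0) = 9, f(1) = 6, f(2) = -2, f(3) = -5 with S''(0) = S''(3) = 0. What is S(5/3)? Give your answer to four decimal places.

Write M_i for S''(x_i). With h_i = 1, 1, 1 and divided differences Δ_i = -3, -8, -3, the continuity of S' gives the tridiagonal system
  1·M_0 + 4·M_1 + 1·M_2 = 6(Δ_1 - Δ_0) = -30
  1·M_1 + 4·M_2 + 1·M_3 = 6(Δ_2 - Δ_1) = 30
Natural end conditions: M_0 = M_3 = 0.
Hence M_0 = 0, M_1 = -10, M_2 = 10, M_3 = 0.
On [1, 2], S(t) = 6 - 19/3·(t - 1) - 5·(t - 1)² + 10/3·(t - 1)³.
With (t - 1) = 2/3: S(5/3) = 44/81.

0.5432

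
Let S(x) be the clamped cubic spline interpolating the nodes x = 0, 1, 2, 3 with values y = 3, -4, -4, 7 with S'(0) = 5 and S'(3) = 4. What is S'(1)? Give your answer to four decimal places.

-8.8667

Put m_i = S'' at the i-th knot. Here h = (1, 1, 1) and Δ = (-7, 0, 11), so the interior equations h_(i-1)·m_(i-1) + 2(h_(i-1)+h_i)·m_i + h_i·m_(i+1) = 6(Δ_i − Δ_(i-1)) read
  1·m_0 + 4·m_1 + 1·m_2 = 6(Δ_1 - Δ_0) = 42
  1·m_1 + 4·m_2 + 1·m_3 = 6(Δ_2 - Δ_1) = 66
Clamped end conditions give two more equations: 2h_0·m_0 + h_0·m_1 = 6(Δ_0 - S'(0)) = -72 and h_2·m_2 + 2h_2·m_3 = 6(S'(3) - Δ_2) = -42.
Hence m_0 = -664/15, m_1 = 248/15, m_2 = 302/15, m_3 = -466/15.
On [1, 2], S'(x) = b_1 + 2c_1·(x - 1) + 3d_1·(x - 1)² with b_1 = Δ_1 - h_1(2m_1 + m_2)/6 = -133/15, c_1 = m_1/2 = 124/15, d_1 = (m_2 - m_1)/(6h_1) = 3/5. So S'(1) = -133/15.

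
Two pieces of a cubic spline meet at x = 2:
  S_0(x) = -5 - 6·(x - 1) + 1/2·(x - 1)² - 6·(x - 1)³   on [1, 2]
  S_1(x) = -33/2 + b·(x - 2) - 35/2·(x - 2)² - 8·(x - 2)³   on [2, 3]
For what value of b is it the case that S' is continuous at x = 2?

S_0'(x) = -6 + 1·(x - 1) - 18·(x - 1)², so S_0'(2) = -23. On the right, S_1'(2) = b, so b = -23.

-23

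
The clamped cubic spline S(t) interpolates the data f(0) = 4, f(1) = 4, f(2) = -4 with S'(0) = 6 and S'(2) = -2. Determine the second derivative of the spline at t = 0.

Put σ_i = S'' at the i-th knot. Here h = (1, 1) and Δ = (0, -8), so the interior equations h_(i-1)·σ_(i-1) + 2(h_(i-1)+h_i)·σ_i + h_i·σ_(i+1) = 6(Δ_i − Δ_(i-1)) read
  1·σ_0 + 4·σ_1 + 1·σ_2 = 6(Δ_1 - Δ_0) = -48
Clamped end conditions give two more equations: 2h_0·σ_0 + h_0·σ_1 = 6(Δ_0 - S'(0)) = -36 and h_1·σ_1 + 2h_1·σ_2 = 6(S'(2) - Δ_1) = 36.
Solving the tridiagonal system: σ_0 = -10, σ_1 = -16, σ_2 = 26.

-10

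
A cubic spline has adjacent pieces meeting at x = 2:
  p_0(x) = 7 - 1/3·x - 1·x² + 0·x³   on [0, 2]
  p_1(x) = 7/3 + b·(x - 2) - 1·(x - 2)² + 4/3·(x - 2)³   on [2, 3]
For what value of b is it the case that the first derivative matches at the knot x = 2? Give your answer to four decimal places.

-4.3333

p_0'(x) = -1/3 - 2·x + 0·x², so p_0'(2) = -13/3. On the right, p_1'(2) = b, so b = -13/3.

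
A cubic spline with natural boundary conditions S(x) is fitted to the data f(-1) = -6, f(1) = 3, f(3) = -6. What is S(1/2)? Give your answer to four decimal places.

With m_i denoting the second derivative at x_i, h_i = 2, 2, and Δ_i = (y_(i+1) − y_i)/h_i = 9/2, -9/2:
  2·m_0 + 8·m_1 + 2·m_2 = 6(Δ_1 - Δ_0) = -54
Natural end conditions: m_0 = m_2 = 0.
Solving the tridiagonal system: m_0 = 0, m_1 = -27/4, m_2 = 0.
On [-1, 1], S(x) = -6 + 27/4·(x + 1) + 0·(x + 1)² - 9/16·(x + 1)³.
With (x + 1) = 3/2: S(1/2) = 285/128.

2.2266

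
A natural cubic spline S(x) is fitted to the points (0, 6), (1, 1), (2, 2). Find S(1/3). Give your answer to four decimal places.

3.8889

With M_i denoting the second derivative at x_i, h_i = 1, 1, and Δ_i = (y_(i+1) − y_i)/h_i = -5, 1:
  1·M_0 + 4·M_1 + 1·M_2 = 6(Δ_1 - Δ_0) = 36
Natural end conditions: M_0 = M_2 = 0.
Forward elimination and back-substitution give M_0 = 0, M_1 = 9, M_2 = 0.
On [0, 1], S(x) = 6 - 13/2·x + 0·x² + 3/2·x³.
With x = 1/3: S(1/3) = 35/9.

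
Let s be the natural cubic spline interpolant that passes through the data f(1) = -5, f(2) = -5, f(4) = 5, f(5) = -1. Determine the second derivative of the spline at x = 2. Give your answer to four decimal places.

Put M_i = s'' at the i-th knot. Here h = (1, 2, 1) and Δ = (0, 5, -6), so the interior equations h_(i-1)·M_(i-1) + 2(h_(i-1)+h_i)·M_i + h_i·M_(i+1) = 6(Δ_i − Δ_(i-1)) read
  1·M_0 + 6·M_1 + 2·M_2 = 6(Δ_1 - Δ_0) = 30
  2·M_1 + 6·M_2 + 1·M_3 = 6(Δ_2 - Δ_1) = -66
Natural end conditions: M_0 = M_3 = 0.
Solving the tridiagonal system: M_0 = 0, M_1 = 39/4, M_2 = -57/4, M_3 = 0.

9.7500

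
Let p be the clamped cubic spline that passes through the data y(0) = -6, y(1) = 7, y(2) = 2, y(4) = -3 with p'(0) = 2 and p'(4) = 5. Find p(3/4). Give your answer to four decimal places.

3.9471

Put σ_i = p'' at the i-th knot. Here h = (1, 1, 2) and Δ = (13, -5, -5/2), so the interior equations h_(i-1)·σ_(i-1) + 2(h_(i-1)+h_i)·σ_i + h_i·σ_(i+1) = 6(Δ_i − Δ_(i-1)) read
  1·σ_0 + 4·σ_1 + 1·σ_2 = 6(Δ_1 - Δ_0) = -108
  1·σ_1 + 6·σ_2 + 2·σ_3 = 6(Δ_2 - Δ_1) = 15
Clamped end conditions give two more equations: 2h_0·σ_0 + h_0·σ_1 = 6(Δ_0 - p'(0)) = 66 and h_2·σ_2 + 2h_2·σ_3 = 6(p'(4) - Δ_2) = 45.
Solving the tridiagonal system: σ_0 = 1191/22, σ_1 = -465/11, σ_2 = 153/22, σ_3 = 171/22.
On [0, 1], p(t) = -6 + 2·t + 1191/44·t² - 707/44·t³.
With t = 3/4: p(3/4) = 11115/2816.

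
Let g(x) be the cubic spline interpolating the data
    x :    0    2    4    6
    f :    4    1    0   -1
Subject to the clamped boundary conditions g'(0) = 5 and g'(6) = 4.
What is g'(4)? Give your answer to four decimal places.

With M_i denoting the second derivative at x_i, h_i = 2, 2, 2, and Δ_i = (y_(i+1) − y_i)/h_i = -3/2, -1/2, -1/2:
  2·M_0 + 8·M_1 + 2·M_2 = 6(Δ_1 - Δ_0) = 6
  2·M_1 + 8·M_2 + 2·M_3 = 6(Δ_2 - Δ_1) = 0
Clamped end conditions give two more equations: 2h_0·M_0 + h_0·M_1 = 6(Δ_0 - g'(0)) = -39 and h_2·M_2 + 2h_2·M_3 = 6(g'(6) - Δ_2) = 27.
Forward elimination and back-substitution give M_0 = -361/30, M_1 = 137/30, M_2 = -97/30, M_3 = 251/30.
On [4, 6], g'(x) = b_2 + 2c_2·(x - 4) + 3d_2·(x - 4)² with b_2 = Δ_2 - h_2(2M_2 + M_3)/6 = -17/15, c_2 = M_2/2 = -97/60, d_2 = (M_3 - M_2)/(6h_2) = 29/30. So g'(4) = -17/15.

-1.1333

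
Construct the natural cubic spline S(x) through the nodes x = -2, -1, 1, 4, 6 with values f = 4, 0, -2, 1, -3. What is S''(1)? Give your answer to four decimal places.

1.3518

Write m_i for S''(x_i). With h_i = 1, 2, 3, 2 and divided differences Δ_i = -4, -1, 1, -2, the continuity of S' gives the tridiagonal system
  1·m_0 + 6·m_1 + 2·m_2 = 6(Δ_1 - Δ_0) = 18
  2·m_1 + 10·m_2 + 3·m_3 = 6(Δ_2 - Δ_1) = 12
  3·m_2 + 10·m_3 + 2·m_4 = 6(Δ_3 - Δ_2) = -18
Natural end conditions: m_0 = m_4 = 0.
Hence m_0 = 0, m_1 = 645/253, m_2 = 342/253, m_3 = -558/253, m_4 = 0.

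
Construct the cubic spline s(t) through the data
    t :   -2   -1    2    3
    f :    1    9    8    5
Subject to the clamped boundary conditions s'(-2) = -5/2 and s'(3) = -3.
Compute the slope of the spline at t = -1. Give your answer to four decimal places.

Let σ_i = s''(x_i). Step sizes h_i = 1, 3, 1; slopes of the chords Δ_i = (y_(i+1) - y_i)/h_i = 8, -1/3, -3.
  1·σ_0 + 8·σ_1 + 3·σ_2 = 6(Δ_1 - Δ_0) = -50
  3·σ_1 + 8·σ_2 + 1·σ_3 = 6(Δ_2 - Δ_1) = -16
Clamped end conditions give two more equations: 2h_0·σ_0 + h_0·σ_1 = 6(Δ_0 - s'(-2)) = 63 and h_2·σ_2 + 2h_2·σ_3 = 6(s'(3) - Δ_2) = 0.
Solving the tridiagonal system: σ_0 = 2360/63, σ_1 = -751/63, σ_2 = 166/63, σ_3 = -83/63.
On [-1, 2], s'(t) = b_1 + 2c_1·(t + 1) + 3d_1·(t + 1)² with b_1 = Δ_1 - h_1(2σ_1 + σ_2)/6 = 647/63, c_1 = σ_1/2 = -751/126, d_1 = (σ_2 - σ_1)/(6h_1) = 131/162. So s'(-1) = 647/63.

10.2698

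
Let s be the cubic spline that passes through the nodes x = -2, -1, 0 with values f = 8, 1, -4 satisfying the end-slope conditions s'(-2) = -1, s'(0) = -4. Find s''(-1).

9

Write M_i for s''(x_i). With h_i = 1, 1 and divided differences Δ_i = -7, -5, the continuity of s' gives the tridiagonal system
  1·M_0 + 4·M_1 + 1·M_2 = 6(Δ_1 - Δ_0) = 12
Clamped end conditions give two more equations: 2h_0·M_0 + h_0·M_1 = 6(Δ_0 - s'(-2)) = -36 and h_1·M_1 + 2h_1·M_2 = 6(s'(0) - Δ_1) = 6.
Forward elimination and back-substitution give M_0 = -45/2, M_1 = 9, M_2 = -3/2.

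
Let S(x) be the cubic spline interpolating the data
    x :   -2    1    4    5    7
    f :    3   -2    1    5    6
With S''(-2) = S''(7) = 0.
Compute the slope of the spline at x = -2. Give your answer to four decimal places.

Put M_i = S'' at the i-th knot. Here h = (3, 3, 1, 2) and Δ = (-5/3, 1, 4, 1/2), so the interior equations h_(i-1)·M_(i-1) + 2(h_(i-1)+h_i)·M_i + h_i·M_(i+1) = 6(Δ_i − Δ_(i-1)) read
  3·M_0 + 12·M_1 + 3·M_2 = 6(Δ_1 - Δ_0) = 16
  3·M_1 + 8·M_2 + 1·M_3 = 6(Δ_2 - Δ_1) = 18
  1·M_2 + 6·M_3 + 2·M_4 = 6(Δ_3 - Δ_2) = -21
Natural end conditions: M_0 = M_4 = 0.
Forward elimination and back-substitution give M_0 = 0, M_1 = 73/102, M_2 = 42/17, M_3 = -133/34, M_4 = 0.
On [-2, 1], S'(x) = b_0 + 2c_0·(x + 2) + 3d_0·(x + 2)² with b_0 = Δ_0 - h_0(2M_0 + M_1)/6 = -413/204, c_0 = M_0/2 = 0, d_0 = (M_1 - M_0)/(6h_0) = 73/1836. So S'(-2) = -413/204.

-2.0245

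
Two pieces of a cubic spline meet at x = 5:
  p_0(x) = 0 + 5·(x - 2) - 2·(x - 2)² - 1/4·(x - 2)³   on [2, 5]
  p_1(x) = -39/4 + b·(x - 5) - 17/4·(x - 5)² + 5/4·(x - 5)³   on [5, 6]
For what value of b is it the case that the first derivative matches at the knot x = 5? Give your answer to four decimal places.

-13.7500

p_0'(x) = 5 - 4·(x - 2) - 3/4·(x - 2)², so p_0'(5) = -55/4. On the right, p_1'(5) = b, so b = -55/4.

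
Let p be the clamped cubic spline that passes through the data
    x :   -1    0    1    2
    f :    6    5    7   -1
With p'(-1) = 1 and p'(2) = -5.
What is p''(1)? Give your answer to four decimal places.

-23.6000

Put M_i = p'' at the i-th knot. Here h = (1, 1, 1) and Δ = (-1, 2, -8), so the interior equations h_(i-1)·M_(i-1) + 2(h_(i-1)+h_i)·M_i + h_i·M_(i+1) = 6(Δ_i − Δ_(i-1)) read
  1·M_0 + 4·M_1 + 1·M_2 = 6(Δ_1 - Δ_0) = 18
  1·M_1 + 4·M_2 + 1·M_3 = 6(Δ_2 - Δ_1) = -60
Clamped end conditions give two more equations: 2h_0·M_0 + h_0·M_1 = 6(Δ_0 - p'(-1)) = -12 and h_2·M_2 + 2h_2·M_3 = 6(p'(2) - Δ_2) = 18.
Solving the tridiagonal system: M_0 = -64/5, M_1 = 68/5, M_2 = -118/5, M_3 = 104/5.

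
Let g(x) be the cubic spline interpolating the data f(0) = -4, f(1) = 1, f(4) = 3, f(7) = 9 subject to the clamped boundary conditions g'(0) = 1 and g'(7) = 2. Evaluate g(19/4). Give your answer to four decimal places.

3.7107

Put m_i = g'' at the i-th knot. Here h = (1, 3, 3) and Δ = (5, 2/3, 2), so the interior equations h_(i-1)·m_(i-1) + 2(h_(i-1)+h_i)·m_i + h_i·m_(i+1) = 6(Δ_i − Δ_(i-1)) read
  1·m_0 + 8·m_1 + 3·m_2 = 6(Δ_1 - Δ_0) = -26
  3·m_1 + 12·m_2 + 3·m_3 = 6(Δ_2 - Δ_1) = 8
Clamped end conditions give two more equations: 2h_0·m_0 + h_0·m_1 = 6(Δ_0 - g'(0)) = 24 and h_2·m_2 + 2h_2·m_3 = 6(g'(7) - Δ_2) = 0.
Hence m_0 = 466/31, m_1 = -188/31, m_2 = 232/93, m_3 = -116/93.
On [4, 7], g(x) = 3 + 4/31·(x - 4) + 116/93·(x - 4)² - 58/279·(x - 4)³.
With (x - 4) = 3/4: g(19/4) = 3681/992.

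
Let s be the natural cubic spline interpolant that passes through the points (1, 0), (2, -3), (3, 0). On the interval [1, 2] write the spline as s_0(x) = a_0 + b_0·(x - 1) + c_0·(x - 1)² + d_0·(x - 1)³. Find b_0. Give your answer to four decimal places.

Put M_i = s'' at the i-th knot. Here h = (1, 1) and Δ = (-3, 3), so the interior equations h_(i-1)·M_(i-1) + 2(h_(i-1)+h_i)·M_i + h_i·M_(i+1) = 6(Δ_i − Δ_(i-1)) read
  1·M_0 + 4·M_1 + 1·M_2 = 6(Δ_1 - Δ_0) = 36
Natural end conditions: M_0 = M_2 = 0.
Solving the tridiagonal system: M_0 = 0, M_1 = 9, M_2 = 0.
On [1, 2], with s_0(x) = a_0 + b_0·(x - 1) + c_0·(x - 1)² + d_0·(x - 1)³: c_0 = M_0/2 = 0, d_0 = (M_1 - M_0)/(6h_0) = 3/2, b_0 = Δ_0 - h_0(2M_0 + M_1)/6 = -9/2.

-4.5000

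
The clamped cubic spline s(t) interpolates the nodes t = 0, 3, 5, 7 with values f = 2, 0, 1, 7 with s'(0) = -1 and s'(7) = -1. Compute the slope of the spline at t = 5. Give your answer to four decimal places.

3.0405

Put m_i = s'' at the i-th knot. Here h = (3, 2, 2) and Δ = (-2/3, 1/2, 3), so the interior equations h_(i-1)·m_(i-1) + 2(h_(i-1)+h_i)·m_i + h_i·m_(i+1) = 6(Δ_i − Δ_(i-1)) read
  3·m_0 + 10·m_1 + 2·m_2 = 6(Δ_1 - Δ_0) = 7
  2·m_1 + 8·m_2 + 2·m_3 = 6(Δ_2 - Δ_1) = 15
Clamped end conditions give two more equations: 2h_0·m_0 + h_0·m_1 = 6(Δ_0 - s'(0)) = 2 and h_2·m_2 + 2h_2·m_3 = 6(s'(7) - Δ_2) = -24.
Hence m_0 = 49/111, m_1 = -8/37, m_2 = 145/37, m_3 = -589/74.
On [5, 7], s'(t) = b_2 + 2c_2·(t - 5) + 3d_2·(t - 5)² with b_2 = Δ_2 - h_2(2m_2 + m_3)/6 = 225/74, c_2 = m_2/2 = 145/74, d_2 = (m_3 - m_2)/(6h_2) = -293/296. So s'(5) = 225/74.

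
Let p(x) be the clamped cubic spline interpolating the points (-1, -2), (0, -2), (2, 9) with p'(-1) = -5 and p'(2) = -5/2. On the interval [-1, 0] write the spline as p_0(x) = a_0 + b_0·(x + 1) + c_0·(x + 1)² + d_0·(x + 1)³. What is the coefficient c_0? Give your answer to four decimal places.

Put σ_i = p'' at the i-th knot. Here h = (1, 2) and Δ = (0, 11/2), so the interior equations h_(i-1)·σ_(i-1) + 2(h_(i-1)+h_i)·σ_i + h_i·σ_(i+1) = 6(Δ_i − Δ_(i-1)) read
  1·σ_0 + 6·σ_1 + 2·σ_2 = 6(Δ_1 - Δ_0) = 33
Clamped end conditions give two more equations: 2h_0·σ_0 + h_0·σ_1 = 6(Δ_0 - p'(-1)) = 30 and h_1·σ_1 + 2h_1·σ_2 = 6(p'(2) - Δ_1) = -48.
Solving the tridiagonal system: σ_0 = 31/3, σ_1 = 28/3, σ_2 = -50/3.
On [-1, 0], with p_0(x) = a_0 + b_0·(x + 1) + c_0·(x + 1)² + d_0·(x + 1)³: c_0 = σ_0/2 = 31/6, d_0 = (σ_1 - σ_0)/(6h_0) = -1/6, b_0 = Δ_0 - h_0(2σ_0 + σ_1)/6 = -5.

5.1667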